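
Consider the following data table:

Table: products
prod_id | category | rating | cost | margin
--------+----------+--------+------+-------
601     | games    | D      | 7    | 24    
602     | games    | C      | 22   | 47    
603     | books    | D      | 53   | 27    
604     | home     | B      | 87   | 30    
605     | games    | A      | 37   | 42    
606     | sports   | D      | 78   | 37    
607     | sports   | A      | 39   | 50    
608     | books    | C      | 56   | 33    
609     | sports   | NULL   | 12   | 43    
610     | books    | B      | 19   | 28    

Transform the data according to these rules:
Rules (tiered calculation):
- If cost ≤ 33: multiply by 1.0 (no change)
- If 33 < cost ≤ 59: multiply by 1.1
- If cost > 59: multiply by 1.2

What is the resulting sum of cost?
461.5

Step 1: Tier 1 (cost ≤ 33): 4 records, sum = 60 × 1.0 = 60.0
Step 2: Tier 2 (33 < cost ≤ 59): 4 records, sum = 185 × 1.1 = 203.5
Step 3: Tier 3 (cost > 59): 2 records, sum = 165 × 1.2 = 198.0
Step 4: Final sum = 60.0 + 203.5 + 198.0 = 461.5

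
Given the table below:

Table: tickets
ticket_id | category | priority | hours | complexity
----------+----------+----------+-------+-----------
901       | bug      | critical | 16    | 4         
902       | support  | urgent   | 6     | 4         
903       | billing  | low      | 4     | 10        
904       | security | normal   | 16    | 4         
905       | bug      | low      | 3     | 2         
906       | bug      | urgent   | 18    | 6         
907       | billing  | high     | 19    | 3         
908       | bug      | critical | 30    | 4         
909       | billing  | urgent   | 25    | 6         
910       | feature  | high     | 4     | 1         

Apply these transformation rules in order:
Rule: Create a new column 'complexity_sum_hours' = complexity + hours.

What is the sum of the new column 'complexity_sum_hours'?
185

Step 1: For each record, compute complexity + hours
Example calculations:
  4 + 16 = 20
  4 + 6 = 10
  10 + 4 = 14
  ...
Step 2: Sum all derived values
Step 3: Total = 185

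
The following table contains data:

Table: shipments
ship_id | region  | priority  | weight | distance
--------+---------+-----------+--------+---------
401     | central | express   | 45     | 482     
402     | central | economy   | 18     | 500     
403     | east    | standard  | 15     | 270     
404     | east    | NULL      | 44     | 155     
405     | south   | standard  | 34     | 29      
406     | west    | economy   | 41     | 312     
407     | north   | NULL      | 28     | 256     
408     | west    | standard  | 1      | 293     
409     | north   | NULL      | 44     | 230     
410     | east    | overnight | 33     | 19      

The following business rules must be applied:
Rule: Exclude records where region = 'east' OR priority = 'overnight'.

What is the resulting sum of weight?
211

Step 1: Find records where region = 'east' OR priority = 'overnight'
Step 2: 3 records match, summing to 92
Step 3: Original sum: 303
Step 4: Remaining sum = 303 - 92 = 211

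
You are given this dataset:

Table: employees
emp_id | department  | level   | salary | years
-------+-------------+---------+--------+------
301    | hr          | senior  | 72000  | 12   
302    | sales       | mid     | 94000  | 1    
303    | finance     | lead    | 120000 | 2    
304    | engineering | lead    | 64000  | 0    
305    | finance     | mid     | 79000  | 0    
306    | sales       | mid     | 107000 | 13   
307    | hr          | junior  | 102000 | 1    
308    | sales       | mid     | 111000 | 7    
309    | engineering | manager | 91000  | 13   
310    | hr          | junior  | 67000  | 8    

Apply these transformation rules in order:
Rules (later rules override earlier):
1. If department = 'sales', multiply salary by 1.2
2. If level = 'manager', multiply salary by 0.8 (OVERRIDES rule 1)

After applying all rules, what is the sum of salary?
951200.0

Step 1: Rule 2 takes priority for records with level = 'manager'
  - 1 records: 91000 × 0.8 = 72800.0
Step 2: Rule 1 applies to remaining records with department = 'sales'
  - 3 records: 312000 × 1.2 = 374400.0
Step 3: Other records unchanged: 504000
Step 4: Final sum = 72800.0 + 374400.0 + 504000 = 951200.0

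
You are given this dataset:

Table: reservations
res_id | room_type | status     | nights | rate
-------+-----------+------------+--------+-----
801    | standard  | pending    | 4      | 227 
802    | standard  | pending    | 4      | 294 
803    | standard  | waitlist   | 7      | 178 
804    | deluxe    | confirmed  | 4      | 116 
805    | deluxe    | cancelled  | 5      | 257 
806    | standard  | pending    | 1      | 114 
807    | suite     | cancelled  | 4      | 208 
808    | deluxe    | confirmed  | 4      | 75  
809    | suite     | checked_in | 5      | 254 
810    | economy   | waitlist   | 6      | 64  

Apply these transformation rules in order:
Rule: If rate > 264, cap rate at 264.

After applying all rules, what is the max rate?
264

Step 1: Original maximum rate = 294
Step 2: Apply cap at 264
Step 3: 1 records had rate > 264 and were capped
Step 4: Maximum after transformation = 264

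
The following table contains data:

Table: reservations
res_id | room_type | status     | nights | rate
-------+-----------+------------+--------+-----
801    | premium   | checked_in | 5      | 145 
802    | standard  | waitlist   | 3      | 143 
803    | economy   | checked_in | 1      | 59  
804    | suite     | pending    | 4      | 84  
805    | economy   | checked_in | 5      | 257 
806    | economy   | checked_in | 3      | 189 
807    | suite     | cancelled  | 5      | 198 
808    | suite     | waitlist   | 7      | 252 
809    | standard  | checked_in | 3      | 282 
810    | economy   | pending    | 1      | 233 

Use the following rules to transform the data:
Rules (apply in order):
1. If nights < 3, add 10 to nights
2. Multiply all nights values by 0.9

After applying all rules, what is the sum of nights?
51.3

Step 1: Apply Rule 1 - Add 10 to records with nights < 3
  - 2 records affected: 2 + (2 × 10) = 22
  - Unaffected records: 35
  - Sum after Rule 1: 57
Step 2: Apply Rule 2 - Multiply all by 0.9
  - 57 × 0.9 = 51.3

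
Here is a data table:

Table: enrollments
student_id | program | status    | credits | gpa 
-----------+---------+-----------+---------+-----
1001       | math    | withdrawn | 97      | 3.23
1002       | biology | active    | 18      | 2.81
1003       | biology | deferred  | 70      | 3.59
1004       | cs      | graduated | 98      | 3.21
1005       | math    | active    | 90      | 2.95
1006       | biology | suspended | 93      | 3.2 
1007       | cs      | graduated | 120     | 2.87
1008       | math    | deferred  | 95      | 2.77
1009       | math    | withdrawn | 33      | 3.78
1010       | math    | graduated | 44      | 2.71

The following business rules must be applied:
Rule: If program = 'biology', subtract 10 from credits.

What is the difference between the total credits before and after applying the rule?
30

Step 1: Original sum of credits = 758
Step 2: 3 records have program = 'biology'
Step 3: Each affected record changes by -10
Step 4: Total change = 3 × -10 = -30
Step 5: New sum = 758 + -30 = 728
Step 6: Difference = |728 - 758| = 30
        (Sum decreased by 30)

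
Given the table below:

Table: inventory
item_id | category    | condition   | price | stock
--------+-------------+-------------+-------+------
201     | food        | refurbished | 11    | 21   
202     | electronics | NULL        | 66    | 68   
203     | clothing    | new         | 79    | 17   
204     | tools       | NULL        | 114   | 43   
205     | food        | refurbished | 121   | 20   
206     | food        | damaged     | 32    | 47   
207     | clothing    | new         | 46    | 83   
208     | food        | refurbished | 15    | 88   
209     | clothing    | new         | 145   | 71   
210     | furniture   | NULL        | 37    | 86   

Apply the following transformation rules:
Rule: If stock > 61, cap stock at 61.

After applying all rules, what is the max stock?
61

Step 1: Original maximum stock = 88
Step 2: Apply cap at 61
Step 3: 5 records had stock > 61 and were capped
Step 4: Maximum after transformation = 61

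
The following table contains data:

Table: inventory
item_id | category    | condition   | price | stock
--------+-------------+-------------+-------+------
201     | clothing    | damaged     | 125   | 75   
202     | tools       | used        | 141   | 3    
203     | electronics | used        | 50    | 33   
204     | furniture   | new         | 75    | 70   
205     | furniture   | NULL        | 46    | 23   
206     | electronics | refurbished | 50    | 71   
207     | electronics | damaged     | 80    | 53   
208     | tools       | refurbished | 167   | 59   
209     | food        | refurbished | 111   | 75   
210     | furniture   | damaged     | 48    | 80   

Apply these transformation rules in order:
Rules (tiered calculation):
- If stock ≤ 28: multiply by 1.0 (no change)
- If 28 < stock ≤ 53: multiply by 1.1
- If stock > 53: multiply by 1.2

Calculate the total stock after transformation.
636.6

Step 1: Tier 1 (stock ≤ 28): 2 records, sum = 26 × 1.0 = 26.0
Step 2: Tier 2 (28 < stock ≤ 53): 2 records, sum = 86 × 1.1 = 94.6
Step 3: Tier 3 (stock > 53): 6 records, sum = 430 × 1.2 = 516.0
Step 4: Final sum = 26.0 + 94.6 + 516.0 = 636.6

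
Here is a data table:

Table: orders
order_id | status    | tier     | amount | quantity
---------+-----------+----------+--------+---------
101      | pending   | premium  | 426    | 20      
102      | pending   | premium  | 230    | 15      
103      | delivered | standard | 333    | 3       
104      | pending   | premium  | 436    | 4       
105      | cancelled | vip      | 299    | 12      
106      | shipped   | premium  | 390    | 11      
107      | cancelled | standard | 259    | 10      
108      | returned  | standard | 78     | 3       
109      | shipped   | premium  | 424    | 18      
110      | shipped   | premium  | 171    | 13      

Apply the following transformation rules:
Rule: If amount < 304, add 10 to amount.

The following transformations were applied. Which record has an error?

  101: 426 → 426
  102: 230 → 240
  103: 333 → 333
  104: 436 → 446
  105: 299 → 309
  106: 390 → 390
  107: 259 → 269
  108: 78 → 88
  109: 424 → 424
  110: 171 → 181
Record 104 has an error. The correct transformed value should be 436, not 446.

Step 1: Check each record against the rule
Step 2: Record 104 has amount = 436
Step 3: Since 436 >= 304, the bonus should not have been applied
Step 4: Correct value = 436, but claimed value = 446
Conclusion: Record 104 has the error.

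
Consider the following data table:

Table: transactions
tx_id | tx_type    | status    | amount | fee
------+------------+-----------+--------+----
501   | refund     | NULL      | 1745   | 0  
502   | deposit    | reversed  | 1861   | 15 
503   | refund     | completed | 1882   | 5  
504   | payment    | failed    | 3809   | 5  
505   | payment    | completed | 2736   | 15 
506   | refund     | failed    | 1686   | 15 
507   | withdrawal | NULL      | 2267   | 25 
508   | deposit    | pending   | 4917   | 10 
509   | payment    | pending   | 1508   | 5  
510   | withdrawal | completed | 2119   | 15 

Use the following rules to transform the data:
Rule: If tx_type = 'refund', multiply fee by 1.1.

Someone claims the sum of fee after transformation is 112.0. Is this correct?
Yes, the result is correct.

Step 1: Calculate the correct sum after transformation
Step 2: Apply multiplier 1.1 to records where tx_type = 'refund'
Step 3: Correct result = 112.0
Step 4: Claimed result = 112.0
Step 5: 112.0 = 112.0 ✓
Conclusion: The claimed result is correct.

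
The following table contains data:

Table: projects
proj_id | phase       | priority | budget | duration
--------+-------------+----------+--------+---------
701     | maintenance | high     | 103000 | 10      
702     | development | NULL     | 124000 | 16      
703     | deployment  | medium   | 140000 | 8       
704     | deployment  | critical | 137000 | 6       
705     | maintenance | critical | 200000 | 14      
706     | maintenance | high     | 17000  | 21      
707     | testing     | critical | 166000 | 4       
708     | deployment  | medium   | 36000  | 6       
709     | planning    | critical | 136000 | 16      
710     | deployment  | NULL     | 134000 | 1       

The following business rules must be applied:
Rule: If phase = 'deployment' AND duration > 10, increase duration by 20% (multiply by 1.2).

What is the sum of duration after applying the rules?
102

Step 1: Find records where phase = 'deployment' AND duration > 10
Step 2: 0 records match, summing to 0
Step 3: After multiplier: 0 × 1.2 = 0.0
Step 4: Unaffected records sum: 102
Step 5: Final sum = 0.0 + 102 = 102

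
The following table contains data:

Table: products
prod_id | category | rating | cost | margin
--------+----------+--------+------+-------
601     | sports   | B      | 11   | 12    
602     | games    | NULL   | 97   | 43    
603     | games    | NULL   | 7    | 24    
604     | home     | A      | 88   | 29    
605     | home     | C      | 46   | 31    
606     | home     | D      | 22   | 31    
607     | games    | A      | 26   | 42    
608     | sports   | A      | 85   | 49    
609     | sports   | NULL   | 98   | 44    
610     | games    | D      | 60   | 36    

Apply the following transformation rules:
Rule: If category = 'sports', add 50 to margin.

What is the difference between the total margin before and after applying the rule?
150

Step 1: Original sum of margin = 341
Step 2: 3 records have category = 'sports'
Step 3: Each affected record changes by 50
Step 4: Total change = 3 × 50 = 150
Step 5: New sum = 341 + 150 = 491
Step 6: Difference = |491 - 341| = 150
        (Sum increased by 150)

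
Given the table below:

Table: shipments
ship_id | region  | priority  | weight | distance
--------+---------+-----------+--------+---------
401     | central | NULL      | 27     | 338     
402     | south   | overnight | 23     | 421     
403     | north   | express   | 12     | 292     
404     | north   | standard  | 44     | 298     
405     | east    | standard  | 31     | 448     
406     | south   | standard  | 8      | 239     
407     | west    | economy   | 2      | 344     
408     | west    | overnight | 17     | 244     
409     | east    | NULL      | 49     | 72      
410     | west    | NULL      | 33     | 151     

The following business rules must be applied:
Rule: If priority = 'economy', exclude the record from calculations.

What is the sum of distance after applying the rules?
2503

Step 1: Identify records where priority = 'economy'
Step 2: The excluded records sum to 344
Step 3: Original total distance = 2847
Step 4: Remaining total = 2847 - 344 = 2503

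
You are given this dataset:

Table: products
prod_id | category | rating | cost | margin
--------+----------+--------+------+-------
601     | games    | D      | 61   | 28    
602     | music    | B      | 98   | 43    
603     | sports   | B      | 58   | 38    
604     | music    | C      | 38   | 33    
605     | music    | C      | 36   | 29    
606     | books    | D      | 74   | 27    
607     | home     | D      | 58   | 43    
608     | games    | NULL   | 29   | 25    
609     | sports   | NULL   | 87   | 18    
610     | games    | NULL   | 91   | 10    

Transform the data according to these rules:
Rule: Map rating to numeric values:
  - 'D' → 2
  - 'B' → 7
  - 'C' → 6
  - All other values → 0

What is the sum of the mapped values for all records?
32

Step 1: Apply mapping to each record
Step 2: Count by status:
  'D': 3 records × 2 = 6
  'B': 2 records × 7 = 14
  'C': 2 records × 6 = 12
Step 3: Sum all mapped values = 32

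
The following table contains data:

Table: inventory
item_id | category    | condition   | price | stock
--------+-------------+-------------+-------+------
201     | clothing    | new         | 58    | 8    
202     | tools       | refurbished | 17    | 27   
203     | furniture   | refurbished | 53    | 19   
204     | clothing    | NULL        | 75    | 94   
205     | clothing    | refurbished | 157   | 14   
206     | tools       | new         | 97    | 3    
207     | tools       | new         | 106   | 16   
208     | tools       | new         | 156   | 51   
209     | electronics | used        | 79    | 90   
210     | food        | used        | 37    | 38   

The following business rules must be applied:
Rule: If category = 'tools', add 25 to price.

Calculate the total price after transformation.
935

Step 1: Count records where category = 'tools': 4
Step 2: Total bonus added: 4 × 25 = 100
Step 3: Original sum of price: 835
Step 4: Final sum = 835 + 100 = 935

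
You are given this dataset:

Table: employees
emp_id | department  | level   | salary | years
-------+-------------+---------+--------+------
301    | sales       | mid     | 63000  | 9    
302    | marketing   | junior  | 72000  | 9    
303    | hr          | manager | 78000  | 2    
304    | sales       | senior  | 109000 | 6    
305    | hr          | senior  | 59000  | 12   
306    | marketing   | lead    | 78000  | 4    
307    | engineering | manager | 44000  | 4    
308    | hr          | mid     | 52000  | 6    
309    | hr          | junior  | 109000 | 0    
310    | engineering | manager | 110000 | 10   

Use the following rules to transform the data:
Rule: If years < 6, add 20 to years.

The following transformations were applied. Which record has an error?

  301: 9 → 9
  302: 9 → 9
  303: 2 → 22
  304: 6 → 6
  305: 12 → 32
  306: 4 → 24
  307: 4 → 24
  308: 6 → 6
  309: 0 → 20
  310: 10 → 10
Record 305 has an error. The correct transformed value should be 12, not 32.

Step 1: Check each record against the rule
Step 2: Record 305 has years = 12
Step 3: Since 12 >= 6, the bonus should not have been applied
Step 4: Correct value = 12, but claimed value = 32
Conclusion: Record 305 has the error.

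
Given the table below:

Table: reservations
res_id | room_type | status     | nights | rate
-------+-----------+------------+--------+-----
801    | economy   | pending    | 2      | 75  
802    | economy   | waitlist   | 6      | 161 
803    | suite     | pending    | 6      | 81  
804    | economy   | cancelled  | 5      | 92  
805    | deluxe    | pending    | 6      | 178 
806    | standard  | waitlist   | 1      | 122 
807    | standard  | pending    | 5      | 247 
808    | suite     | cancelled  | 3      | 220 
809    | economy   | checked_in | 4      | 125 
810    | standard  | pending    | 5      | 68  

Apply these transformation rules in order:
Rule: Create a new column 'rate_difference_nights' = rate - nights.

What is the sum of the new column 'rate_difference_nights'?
1326

Step 1: For each record, compute rate - nights
Example calculations:
  75 - 2 = 73
  161 - 6 = 155
  81 - 6 = 75
  ...
Step 2: Sum all derived values
Step 3: Total = 1326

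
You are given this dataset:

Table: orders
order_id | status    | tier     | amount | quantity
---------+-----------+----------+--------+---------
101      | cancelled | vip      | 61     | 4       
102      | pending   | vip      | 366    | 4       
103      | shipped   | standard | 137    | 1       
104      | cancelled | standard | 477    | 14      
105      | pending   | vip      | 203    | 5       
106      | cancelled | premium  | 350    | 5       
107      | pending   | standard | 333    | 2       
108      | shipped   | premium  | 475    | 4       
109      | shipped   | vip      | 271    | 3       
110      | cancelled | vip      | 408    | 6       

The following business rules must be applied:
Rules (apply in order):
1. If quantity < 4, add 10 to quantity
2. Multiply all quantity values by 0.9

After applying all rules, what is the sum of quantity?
70.2

Step 1: Apply Rule 1 - Add 10 to records with quantity < 4
  - 3 records affected: 6 + (3 × 10) = 36
  - Unaffected records: 42
  - Sum after Rule 1: 78
Step 2: Apply Rule 2 - Multiply all by 0.9
  - 78 × 0.9 = 70.2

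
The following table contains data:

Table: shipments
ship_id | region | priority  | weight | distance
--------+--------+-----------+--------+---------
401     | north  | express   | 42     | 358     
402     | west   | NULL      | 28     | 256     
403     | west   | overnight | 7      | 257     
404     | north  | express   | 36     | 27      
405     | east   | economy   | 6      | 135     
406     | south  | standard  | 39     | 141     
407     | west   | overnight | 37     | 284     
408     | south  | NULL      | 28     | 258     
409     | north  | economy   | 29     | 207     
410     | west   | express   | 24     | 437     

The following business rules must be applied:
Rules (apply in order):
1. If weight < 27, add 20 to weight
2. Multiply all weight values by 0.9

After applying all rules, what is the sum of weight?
302.4

Step 1: Apply Rule 1 - Add 20 to records with weight < 27
  - 3 records affected: 37 + (3 × 20) = 97
  - Unaffected records: 239
  - Sum after Rule 1: 336
Step 2: Apply Rule 2 - Multiply all by 0.9
  - 336 × 0.9 = 302.4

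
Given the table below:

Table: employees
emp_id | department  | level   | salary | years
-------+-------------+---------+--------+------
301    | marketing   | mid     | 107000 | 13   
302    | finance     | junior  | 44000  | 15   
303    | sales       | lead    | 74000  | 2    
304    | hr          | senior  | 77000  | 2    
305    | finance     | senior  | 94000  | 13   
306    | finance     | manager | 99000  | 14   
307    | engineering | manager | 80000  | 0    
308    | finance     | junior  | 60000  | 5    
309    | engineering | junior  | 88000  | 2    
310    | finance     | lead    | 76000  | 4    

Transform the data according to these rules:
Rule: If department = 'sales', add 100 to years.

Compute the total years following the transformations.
170

Step 1: Count records where department = 'sales': 1
Step 2: Total bonus added: 1 × 100 = 100
Step 3: Original sum of years: 70
Step 4: Final sum = 70 + 100 = 170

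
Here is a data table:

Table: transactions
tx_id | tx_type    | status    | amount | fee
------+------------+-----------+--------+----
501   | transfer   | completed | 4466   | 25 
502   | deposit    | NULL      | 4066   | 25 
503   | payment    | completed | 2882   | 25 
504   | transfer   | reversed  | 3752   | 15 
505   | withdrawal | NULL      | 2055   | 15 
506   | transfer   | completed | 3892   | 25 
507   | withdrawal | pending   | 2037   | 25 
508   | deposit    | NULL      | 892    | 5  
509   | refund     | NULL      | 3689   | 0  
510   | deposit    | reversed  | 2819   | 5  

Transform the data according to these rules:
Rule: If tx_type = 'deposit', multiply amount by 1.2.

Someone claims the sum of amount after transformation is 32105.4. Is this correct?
Yes, the result is correct.

Step 1: Calculate the correct sum after transformation
Step 2: Apply multiplier 1.2 to records where tx_type = 'deposit'
Step 3: Correct result = 32105.4
Step 4: Claimed result = 32105.4
Step 5: 32105.4 = 32105.4 ✓
Conclusion: The claimed result is correct.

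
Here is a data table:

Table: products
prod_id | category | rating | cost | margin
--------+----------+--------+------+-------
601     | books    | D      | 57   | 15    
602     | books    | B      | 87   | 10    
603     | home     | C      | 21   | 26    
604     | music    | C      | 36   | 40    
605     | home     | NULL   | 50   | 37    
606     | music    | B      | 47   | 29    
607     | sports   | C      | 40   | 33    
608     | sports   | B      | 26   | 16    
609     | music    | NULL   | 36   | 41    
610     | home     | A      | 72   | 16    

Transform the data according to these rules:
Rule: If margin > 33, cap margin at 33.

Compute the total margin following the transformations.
244

Step 1: 3 records have margin > 33
Step 2: These records originally summed to 118
Step 3: After capping: 3 × 33 = 99
Step 4: Unaffected records sum: 145
Step 5: Final sum = 99 + 145 = 244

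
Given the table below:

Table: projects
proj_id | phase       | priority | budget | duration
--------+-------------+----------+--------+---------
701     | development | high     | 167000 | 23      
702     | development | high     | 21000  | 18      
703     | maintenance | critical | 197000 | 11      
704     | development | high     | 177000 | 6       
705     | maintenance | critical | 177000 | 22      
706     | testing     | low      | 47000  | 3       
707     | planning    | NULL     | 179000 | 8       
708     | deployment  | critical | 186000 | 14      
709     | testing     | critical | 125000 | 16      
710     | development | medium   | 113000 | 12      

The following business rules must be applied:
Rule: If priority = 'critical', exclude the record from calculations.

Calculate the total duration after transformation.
70

Step 1: Identify records where priority = 'critical'
Step 2: The excluded records sum to 63
Step 3: Original total duration = 133
Step 4: Remaining total = 133 - 63 = 70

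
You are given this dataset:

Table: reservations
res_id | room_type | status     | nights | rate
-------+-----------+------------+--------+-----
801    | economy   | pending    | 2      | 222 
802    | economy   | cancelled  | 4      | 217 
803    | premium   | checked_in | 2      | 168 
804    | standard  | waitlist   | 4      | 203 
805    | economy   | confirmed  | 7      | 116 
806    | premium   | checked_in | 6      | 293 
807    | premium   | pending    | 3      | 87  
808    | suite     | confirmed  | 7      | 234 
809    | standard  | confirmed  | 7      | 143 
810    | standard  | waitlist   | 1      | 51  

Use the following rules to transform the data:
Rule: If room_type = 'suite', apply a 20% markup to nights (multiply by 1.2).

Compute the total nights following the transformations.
44.4

Step 1: Records with room_type = 'suite' have total nights = 7
Step 2: Apply multiplier: 7 × 1.2 = 8.4
Step 3: Other records total: 36
Step 4: Final sum = 8.4 + 36 = 44.4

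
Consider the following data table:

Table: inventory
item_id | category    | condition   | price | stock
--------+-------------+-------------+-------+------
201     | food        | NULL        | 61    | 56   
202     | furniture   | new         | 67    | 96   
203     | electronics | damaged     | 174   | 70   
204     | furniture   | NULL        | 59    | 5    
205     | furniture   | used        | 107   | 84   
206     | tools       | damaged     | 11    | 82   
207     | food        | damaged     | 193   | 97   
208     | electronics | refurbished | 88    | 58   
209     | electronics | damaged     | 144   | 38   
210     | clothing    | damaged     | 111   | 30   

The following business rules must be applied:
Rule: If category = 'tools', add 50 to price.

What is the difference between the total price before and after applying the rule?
50

Step 1: Original sum of price = 1015
Step 2: 1 records have category = 'tools'
Step 3: Each affected record changes by 50
Step 4: Total change = 1 × 50 = 50
Step 5: New sum = 1015 + 50 = 1065
Step 6: Difference = |1065 - 1015| = 50
        (Sum increased by 50)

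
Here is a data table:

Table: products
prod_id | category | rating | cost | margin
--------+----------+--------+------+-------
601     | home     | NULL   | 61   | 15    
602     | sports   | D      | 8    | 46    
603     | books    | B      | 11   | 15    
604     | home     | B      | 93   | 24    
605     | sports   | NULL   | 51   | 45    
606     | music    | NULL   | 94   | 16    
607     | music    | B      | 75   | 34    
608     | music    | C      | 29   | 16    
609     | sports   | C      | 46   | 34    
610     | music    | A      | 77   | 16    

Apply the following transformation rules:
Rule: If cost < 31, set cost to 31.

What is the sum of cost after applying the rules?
590

Step 1: 3 records have cost < 31
Step 2: These records originally summed to 48
Step 3: After setting to minimum: 3 × 31 = 93
Step 4: Unaffected records sum: 497
Step 5: Final sum = 93 + 497 = 590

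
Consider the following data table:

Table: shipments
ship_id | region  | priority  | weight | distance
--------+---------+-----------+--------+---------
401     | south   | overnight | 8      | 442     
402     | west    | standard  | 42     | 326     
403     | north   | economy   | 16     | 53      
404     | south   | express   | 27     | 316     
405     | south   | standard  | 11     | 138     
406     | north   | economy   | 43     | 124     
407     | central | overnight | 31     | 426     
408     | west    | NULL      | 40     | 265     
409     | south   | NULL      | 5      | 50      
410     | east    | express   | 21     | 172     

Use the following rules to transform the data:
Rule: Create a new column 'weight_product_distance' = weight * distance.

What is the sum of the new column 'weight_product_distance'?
61126

Step 1: For each record, compute weight * distance
Example calculations:
  8 * 442 = 3536
  42 * 326 = 13692
  16 * 53 = 848
  ...
Step 2: Sum all derived values
Step 3: Total = 61126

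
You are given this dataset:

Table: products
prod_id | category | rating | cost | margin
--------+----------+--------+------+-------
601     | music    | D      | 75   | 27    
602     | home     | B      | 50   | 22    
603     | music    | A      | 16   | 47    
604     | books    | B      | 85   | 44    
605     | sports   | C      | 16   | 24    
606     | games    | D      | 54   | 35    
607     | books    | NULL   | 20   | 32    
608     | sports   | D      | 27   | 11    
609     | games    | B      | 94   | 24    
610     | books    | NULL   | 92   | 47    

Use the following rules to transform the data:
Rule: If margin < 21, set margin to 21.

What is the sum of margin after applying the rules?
323

Step 1: 1 records have margin < 21
Step 2: These records originally summed to 11
Step 3: After setting to minimum: 1 × 21 = 21
Step 4: Unaffected records sum: 302
Step 5: Final sum = 21 + 302 = 323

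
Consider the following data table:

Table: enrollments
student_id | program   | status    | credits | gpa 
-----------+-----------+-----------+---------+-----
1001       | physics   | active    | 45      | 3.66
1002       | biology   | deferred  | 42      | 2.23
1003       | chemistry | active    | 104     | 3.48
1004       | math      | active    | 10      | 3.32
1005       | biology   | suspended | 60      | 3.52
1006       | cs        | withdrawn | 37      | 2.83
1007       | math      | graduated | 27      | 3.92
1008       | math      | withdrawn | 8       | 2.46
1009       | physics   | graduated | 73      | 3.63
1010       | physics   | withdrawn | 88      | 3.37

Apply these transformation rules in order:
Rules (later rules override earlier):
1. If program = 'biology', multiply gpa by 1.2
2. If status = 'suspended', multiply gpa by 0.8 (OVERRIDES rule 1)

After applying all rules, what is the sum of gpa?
32.16

Step 1: Rule 2 takes priority for records with status = 'suspended'
  - 1 records: 3.52 × 0.8 = 2.82
Step 2: Rule 1 applies to remaining records with program = 'biology'
  - 1 records: 2.23 × 1.2 = 2.68
Step 3: Other records unchanged: 26.67
Step 4: Final sum = 2.82 + 2.68 + 26.67 = 32.16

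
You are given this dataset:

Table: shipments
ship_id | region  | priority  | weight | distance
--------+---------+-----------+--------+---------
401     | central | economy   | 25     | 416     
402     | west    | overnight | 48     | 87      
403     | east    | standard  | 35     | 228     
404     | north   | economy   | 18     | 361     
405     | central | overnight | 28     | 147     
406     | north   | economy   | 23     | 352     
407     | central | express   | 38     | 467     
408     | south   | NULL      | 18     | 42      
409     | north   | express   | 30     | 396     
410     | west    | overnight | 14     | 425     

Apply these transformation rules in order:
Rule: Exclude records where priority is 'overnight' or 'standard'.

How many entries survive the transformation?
6

Step 1: Count records to exclude
  - 3 (overnight) + 1 (standard) = 4 records
Step 2: Total records: 10
Step 3: Remaining = 10 - 4 = 6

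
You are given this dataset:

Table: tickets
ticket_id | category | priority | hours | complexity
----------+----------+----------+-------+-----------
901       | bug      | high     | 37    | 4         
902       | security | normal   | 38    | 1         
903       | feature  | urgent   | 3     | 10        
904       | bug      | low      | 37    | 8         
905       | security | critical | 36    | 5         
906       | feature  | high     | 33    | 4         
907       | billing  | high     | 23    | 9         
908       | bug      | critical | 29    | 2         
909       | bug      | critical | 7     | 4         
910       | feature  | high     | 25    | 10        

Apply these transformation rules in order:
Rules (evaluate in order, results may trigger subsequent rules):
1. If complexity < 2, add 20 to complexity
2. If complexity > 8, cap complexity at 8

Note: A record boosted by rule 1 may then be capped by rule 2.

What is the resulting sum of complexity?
59

Step 1: Apply rule 1 to records with complexity < 2
  - 1 records get bonus of 20
  - Of these, 1 records then exceed 8 and get capped
Step 2: Apply rule 2 to records with complexity > 8
  - 3 records (original) are capped
Step 3: Calculate final sum = 59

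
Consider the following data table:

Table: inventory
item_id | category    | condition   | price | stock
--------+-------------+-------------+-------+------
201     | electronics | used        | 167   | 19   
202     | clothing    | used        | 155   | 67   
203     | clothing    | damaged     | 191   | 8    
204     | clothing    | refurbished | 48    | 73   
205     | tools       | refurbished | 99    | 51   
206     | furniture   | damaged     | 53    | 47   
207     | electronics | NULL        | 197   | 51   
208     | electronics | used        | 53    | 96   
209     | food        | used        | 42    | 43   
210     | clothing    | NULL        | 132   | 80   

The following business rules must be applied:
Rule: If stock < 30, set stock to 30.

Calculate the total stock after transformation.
568

Step 1: 2 records have stock < 30
Step 2: These records originally summed to 27
Step 3: After setting to minimum: 2 × 30 = 60
Step 4: Unaffected records sum: 508
Step 5: Final sum = 60 + 508 = 568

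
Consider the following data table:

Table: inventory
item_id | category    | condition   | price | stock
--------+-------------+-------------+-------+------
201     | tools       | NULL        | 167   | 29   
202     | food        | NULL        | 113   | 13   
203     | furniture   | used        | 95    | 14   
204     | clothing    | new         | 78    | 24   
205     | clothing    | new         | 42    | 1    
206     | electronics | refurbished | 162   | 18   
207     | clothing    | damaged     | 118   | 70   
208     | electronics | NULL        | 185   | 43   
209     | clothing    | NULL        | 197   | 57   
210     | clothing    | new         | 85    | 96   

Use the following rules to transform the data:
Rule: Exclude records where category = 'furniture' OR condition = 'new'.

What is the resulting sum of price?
942

Step 1: Find records where category = 'furniture' OR condition = 'new'
Step 2: 4 records match, summing to 300
Step 3: Original sum: 1242
Step 4: Remaining sum = 1242 - 300 = 942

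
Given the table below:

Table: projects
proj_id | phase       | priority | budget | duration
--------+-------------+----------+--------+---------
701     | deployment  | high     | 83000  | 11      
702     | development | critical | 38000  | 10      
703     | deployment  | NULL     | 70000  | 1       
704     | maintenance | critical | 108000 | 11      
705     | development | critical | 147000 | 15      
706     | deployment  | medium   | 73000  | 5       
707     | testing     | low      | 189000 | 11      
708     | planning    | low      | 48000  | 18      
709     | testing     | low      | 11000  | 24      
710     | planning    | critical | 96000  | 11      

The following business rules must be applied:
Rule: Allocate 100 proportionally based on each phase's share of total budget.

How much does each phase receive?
deployment: 26.19, development: 21.44, maintenance: 12.51, planning: 16.69, testing: 23.17

Step 1: Calculate total budget = 863000
Step 2: Calculate each phase's proportion:
  deployment: 226000/863000 = 26.19% → 26.19
  development: 185000/863000 = 21.44% → 21.44
  maintenance: 108000/863000 = 12.51% → 12.51
  planning: 144000/863000 = 16.69% → 16.69
  testing: 200000/863000 = 23.17% → 23.17
Step 3: Verify: sum of allocations ≈ 100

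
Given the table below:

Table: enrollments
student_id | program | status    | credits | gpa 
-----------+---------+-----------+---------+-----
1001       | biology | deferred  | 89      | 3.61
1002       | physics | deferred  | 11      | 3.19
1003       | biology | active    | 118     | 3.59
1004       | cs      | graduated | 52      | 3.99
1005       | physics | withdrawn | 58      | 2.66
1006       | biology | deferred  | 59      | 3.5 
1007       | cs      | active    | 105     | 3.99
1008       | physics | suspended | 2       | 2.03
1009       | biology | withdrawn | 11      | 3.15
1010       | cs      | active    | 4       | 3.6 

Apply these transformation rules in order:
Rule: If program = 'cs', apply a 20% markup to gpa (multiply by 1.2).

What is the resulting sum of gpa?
35.63

Step 1: Records with program = 'cs' have total gpa = 11.58
Step 2: Apply multiplier: 11.58 × 1.2 = 13.9
Step 3: Other records total: 21.73
Step 4: Final sum = 13.9 + 21.73 = 35.63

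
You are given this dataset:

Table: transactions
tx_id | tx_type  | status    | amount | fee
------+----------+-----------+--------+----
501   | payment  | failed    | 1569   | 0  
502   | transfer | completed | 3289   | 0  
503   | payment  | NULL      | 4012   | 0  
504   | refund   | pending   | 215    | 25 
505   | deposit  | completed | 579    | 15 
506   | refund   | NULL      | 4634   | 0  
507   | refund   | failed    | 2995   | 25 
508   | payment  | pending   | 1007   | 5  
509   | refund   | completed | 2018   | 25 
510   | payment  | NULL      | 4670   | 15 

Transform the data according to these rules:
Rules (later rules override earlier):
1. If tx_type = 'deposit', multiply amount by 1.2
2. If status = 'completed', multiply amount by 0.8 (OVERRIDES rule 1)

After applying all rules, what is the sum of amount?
23810.8

Step 1: Rule 2 takes priority for records with status = 'completed'
  - 3 records: 5886 × 0.8 = 4708.8
Step 2: Rule 1 applies to remaining records with tx_type = 'deposit'
  - 0 records: 0 × 1.2 = 0.0
Step 3: Other records unchanged: 19102
Step 4: Final sum = 4708.8 + 0.0 + 19102 = 23810.8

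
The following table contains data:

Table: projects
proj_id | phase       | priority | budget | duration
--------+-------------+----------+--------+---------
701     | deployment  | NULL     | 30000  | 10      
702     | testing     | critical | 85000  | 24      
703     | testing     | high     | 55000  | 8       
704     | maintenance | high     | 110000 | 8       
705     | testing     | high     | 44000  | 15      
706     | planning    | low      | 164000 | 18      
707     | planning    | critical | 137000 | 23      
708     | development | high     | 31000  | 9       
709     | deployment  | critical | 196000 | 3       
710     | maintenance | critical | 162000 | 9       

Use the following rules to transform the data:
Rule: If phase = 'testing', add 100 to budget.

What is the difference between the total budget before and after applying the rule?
300

Step 1: Original sum of budget = 1014000
Step 2: 3 records have phase = 'testing'
Step 3: Each affected record changes by 100
Step 4: Total change = 3 × 100 = 300
Step 5: New sum = 1014000 + 300 = 1014300
Step 6: Difference = |1014300 - 1014000| = 300
        (Sum increased by 300)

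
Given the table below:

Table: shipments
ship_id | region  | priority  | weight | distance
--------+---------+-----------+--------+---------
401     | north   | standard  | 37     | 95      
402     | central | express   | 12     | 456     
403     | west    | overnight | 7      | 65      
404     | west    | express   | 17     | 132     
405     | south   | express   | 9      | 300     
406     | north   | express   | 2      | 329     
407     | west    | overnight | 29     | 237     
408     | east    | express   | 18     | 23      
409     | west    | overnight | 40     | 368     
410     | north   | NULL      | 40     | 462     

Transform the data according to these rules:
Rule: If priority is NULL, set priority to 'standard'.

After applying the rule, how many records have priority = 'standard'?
2

Step 1: Count records where priority IS NULL
Step 2: Found 1 records with NULL priority
Step 3: These records will have priority set to 'standard'
Step 4: Records already having priority = 'standard': 1
Step 5: Answer: 1 + 1 = 2 records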